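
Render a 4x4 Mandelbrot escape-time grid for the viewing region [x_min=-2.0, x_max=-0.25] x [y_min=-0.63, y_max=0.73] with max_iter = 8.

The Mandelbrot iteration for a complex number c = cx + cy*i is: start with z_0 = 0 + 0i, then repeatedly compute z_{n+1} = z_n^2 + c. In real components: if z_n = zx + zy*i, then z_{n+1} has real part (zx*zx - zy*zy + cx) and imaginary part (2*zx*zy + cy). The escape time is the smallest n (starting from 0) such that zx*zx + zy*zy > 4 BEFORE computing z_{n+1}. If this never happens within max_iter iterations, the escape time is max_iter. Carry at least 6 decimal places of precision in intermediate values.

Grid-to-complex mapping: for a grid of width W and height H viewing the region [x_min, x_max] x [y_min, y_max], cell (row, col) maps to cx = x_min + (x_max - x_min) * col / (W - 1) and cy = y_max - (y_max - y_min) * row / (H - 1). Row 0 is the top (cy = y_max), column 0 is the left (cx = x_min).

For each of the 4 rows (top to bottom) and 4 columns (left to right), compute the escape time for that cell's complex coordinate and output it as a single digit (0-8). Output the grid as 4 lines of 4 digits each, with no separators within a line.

Answer: 1348
1588
1788
1358

Derivation:
(row=0, col=0): c = -2.0000 + 0.7300i → escape time 1
(row=0, col=1): c = -1.4167 + 0.7300i → escape time 3
(row=0, col=2): c = -0.8333 + 0.7300i → escape time 4
(row=0, col=3): c = -0.2500 + 0.7300i → escape time 8
(row=1, col=0): c = -2.0000 + 0.2767i → escape time 1
(row=1, col=1): c = -1.4167 + 0.2767i → escape time 5
(row=1, col=2): c = -0.8333 + 0.2767i → escape time 8
(row=1, col=3): c = -0.2500 + 0.2767i → escape time 8
(row=2, col=0): c = -2.0000 + -0.1767i → escape time 1
(row=2, col=1): c = -1.4167 + -0.1767i → escape time 7
(row=2, col=2): c = -0.8333 + -0.1767i → escape time 8
(row=2, col=3): c = -0.2500 + -0.1767i → escape time 8
(row=3, col=0): c = -2.0000 + -0.6300i → escape time 1
(row=3, col=1): c = -1.4167 + -0.6300i → escape time 3
(row=3, col=2): c = -0.8333 + -0.6300i → escape time 5
(row=3, col=3): c = -0.2500 + -0.6300i → escape time 8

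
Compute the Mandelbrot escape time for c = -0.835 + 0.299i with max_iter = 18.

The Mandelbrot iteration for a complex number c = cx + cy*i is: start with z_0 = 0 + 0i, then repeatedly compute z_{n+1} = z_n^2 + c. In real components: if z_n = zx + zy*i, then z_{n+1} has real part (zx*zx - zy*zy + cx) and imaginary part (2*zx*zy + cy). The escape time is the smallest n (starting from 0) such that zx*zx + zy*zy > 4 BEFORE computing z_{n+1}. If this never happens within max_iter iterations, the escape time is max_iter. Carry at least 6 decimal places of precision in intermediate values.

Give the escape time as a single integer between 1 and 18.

Answer: 9

Derivation:
z_0 = 0 + 0i, c = -0.8350 + 0.2990i
Iter 1: z = -0.8350 + 0.2990i, |z|^2 = 0.7866
Iter 2: z = -0.2272 + -0.2003i, |z|^2 = 0.0917
Iter 3: z = -0.8235 + 0.3900i, |z|^2 = 0.8303
Iter 4: z = -0.3089 + -0.3434i, |z|^2 = 0.2133
Iter 5: z = -0.8575 + 0.5112i, |z|^2 = 0.9965
Iter 6: z = -0.3610 + -0.5776i, |z|^2 = 0.4640
Iter 7: z = -1.0383 + 0.7161i, |z|^2 = 1.5908
Iter 8: z = -0.2697 + -1.1880i, |z|^2 = 1.4840
Iter 9: z = -2.1735 + 0.9397i, |z|^2 = 5.6074
Escaped at iteration 9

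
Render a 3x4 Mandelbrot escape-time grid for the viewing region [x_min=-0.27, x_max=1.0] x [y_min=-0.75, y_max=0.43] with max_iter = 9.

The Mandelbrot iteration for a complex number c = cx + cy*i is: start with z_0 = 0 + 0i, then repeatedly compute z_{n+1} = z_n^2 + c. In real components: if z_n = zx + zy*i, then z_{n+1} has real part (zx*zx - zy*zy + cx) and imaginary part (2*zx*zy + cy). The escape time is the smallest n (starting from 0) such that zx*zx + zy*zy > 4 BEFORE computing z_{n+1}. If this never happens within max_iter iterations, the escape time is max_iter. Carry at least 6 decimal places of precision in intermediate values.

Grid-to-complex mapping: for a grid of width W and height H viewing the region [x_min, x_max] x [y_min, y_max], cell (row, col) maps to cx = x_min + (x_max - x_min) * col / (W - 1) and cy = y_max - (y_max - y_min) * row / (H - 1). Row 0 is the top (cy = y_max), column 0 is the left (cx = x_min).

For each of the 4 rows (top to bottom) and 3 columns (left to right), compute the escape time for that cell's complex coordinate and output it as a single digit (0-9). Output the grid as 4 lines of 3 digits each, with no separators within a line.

Answer: 992
982
992
952

Derivation:
(row=0, col=0): c = -0.2700 + 0.4300i → escape time 9
(row=0, col=1): c = 0.3650 + 0.4300i → escape time 9
(row=0, col=2): c = 1.0000 + 0.4300i → escape time 2
(row=1, col=0): c = -0.2700 + 0.0367i → escape time 9
(row=1, col=1): c = 0.3650 + 0.0367i → escape time 8
(row=1, col=2): c = 1.0000 + 0.0367i → escape time 2
(row=2, col=0): c = -0.2700 + -0.3567i → escape time 9
(row=2, col=1): c = 0.3650 + -0.3567i → escape time 9
(row=2, col=2): c = 1.0000 + -0.3567i → escape time 2
(row=3, col=0): c = -0.2700 + -0.7500i → escape time 9
(row=3, col=1): c = 0.3650 + -0.7500i → escape time 5
(row=3, col=2): c = 1.0000 + -0.7500i → escape time 2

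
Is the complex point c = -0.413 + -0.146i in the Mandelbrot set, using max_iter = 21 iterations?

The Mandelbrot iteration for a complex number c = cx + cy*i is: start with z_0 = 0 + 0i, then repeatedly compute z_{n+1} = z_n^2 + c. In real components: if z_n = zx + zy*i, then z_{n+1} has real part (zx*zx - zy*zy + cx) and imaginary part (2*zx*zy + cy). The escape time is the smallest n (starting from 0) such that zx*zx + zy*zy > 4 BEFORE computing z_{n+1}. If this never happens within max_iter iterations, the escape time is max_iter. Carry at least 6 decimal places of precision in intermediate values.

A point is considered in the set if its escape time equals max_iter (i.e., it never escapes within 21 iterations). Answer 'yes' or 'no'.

z_0 = 0 + 0i, c = -0.4130 + -0.1460i
Iter 1: z = -0.4130 + -0.1460i, |z|^2 = 0.1919
Iter 2: z = -0.2637 + -0.0254i, |z|^2 = 0.0702
Iter 3: z = -0.3441 + -0.1326i, |z|^2 = 0.1360
Iter 4: z = -0.3122 + -0.0547i, |z|^2 = 0.1005
Iter 5: z = -0.3185 + -0.1118i, |z|^2 = 0.1140
Iter 6: z = -0.3240 + -0.0748i, |z|^2 = 0.1106
Iter 7: z = -0.3136 + -0.0975i, |z|^2 = 0.1079
Iter 8: z = -0.3242 + -0.0848i, |z|^2 = 0.1123
Iter 9: z = -0.3151 + -0.0910i, |z|^2 = 0.1076
Iter 10: z = -0.3220 + -0.0886i, |z|^2 = 0.1115
Iter 11: z = -0.3172 + -0.0889i, |z|^2 = 0.1085
Iter 12: z = -0.3203 + -0.0896i, |z|^2 = 0.1106
Iter 13: z = -0.3184 + -0.0886i, |z|^2 = 0.1093
Iter 14: z = -0.3195 + -0.0896i, |z|^2 = 0.1101
Iter 15: z = -0.3190 + -0.0888i, |z|^2 = 0.1096
Iter 16: z = -0.3191 + -0.0894i, |z|^2 = 0.1098
Iter 17: z = -0.3191 + -0.0890i, |z|^2 = 0.1098
Iter 18: z = -0.3191 + -0.0892i, |z|^2 = 0.1098
Iter 19: z = -0.3192 + -0.0891i, |z|^2 = 0.1098
Iter 20: z = -0.3191 + -0.0891i, |z|^2 = 0.1098
Did not escape in 21 iterations → in set

Answer: yes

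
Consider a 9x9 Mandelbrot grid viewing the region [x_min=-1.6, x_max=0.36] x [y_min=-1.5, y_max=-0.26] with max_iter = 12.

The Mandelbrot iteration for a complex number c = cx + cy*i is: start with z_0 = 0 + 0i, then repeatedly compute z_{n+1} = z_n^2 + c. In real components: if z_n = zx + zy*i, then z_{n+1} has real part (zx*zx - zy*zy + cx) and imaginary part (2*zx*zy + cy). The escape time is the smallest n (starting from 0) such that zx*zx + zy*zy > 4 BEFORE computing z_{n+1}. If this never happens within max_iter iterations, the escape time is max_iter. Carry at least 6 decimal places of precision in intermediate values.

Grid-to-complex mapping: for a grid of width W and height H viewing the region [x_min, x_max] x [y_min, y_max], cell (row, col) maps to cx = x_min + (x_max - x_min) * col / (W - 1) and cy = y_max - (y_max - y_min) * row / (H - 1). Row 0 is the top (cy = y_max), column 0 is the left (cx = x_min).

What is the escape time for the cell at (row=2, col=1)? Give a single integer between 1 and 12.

z_0 = 0 + 0i, c = -1.3550 + -0.5700i
Iter 1: z = -1.3550 + -0.5700i, |z|^2 = 2.1609
Iter 2: z = 0.1561 + 0.9747i, |z|^2 = 0.9744
Iter 3: z = -2.2807 + -0.2656i, |z|^2 = 5.2720
Escaped at iteration 3

Answer: 3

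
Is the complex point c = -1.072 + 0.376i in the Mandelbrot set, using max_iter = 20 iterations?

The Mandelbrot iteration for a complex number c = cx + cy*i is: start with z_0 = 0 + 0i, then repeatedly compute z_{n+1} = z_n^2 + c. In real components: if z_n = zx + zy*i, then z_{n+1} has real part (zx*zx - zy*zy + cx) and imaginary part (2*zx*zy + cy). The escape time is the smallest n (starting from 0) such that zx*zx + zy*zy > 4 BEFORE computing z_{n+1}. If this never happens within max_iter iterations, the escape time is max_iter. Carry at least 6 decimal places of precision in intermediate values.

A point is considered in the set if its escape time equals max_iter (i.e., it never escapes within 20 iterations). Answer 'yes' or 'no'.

z_0 = 0 + 0i, c = -1.0720 + 0.3760i
Iter 1: z = -1.0720 + 0.3760i, |z|^2 = 1.2906
Iter 2: z = -0.0642 + -0.4301i, |z|^2 = 0.1891
Iter 3: z = -1.2529 + 0.4312i, |z|^2 = 1.7557
Iter 4: z = 0.3118 + -0.7046i, |z|^2 = 0.5936
Iter 5: z = -1.4712 + -0.0634i, |z|^2 = 2.1684
Iter 6: z = 1.0884 + 0.5625i, |z|^2 = 1.5009
Iter 7: z = -0.2039 + 1.6004i, |z|^2 = 2.6028
Iter 8: z = -3.5917 + -0.2766i, |z|^2 = 12.9768
Escaped at iteration 8

Answer: no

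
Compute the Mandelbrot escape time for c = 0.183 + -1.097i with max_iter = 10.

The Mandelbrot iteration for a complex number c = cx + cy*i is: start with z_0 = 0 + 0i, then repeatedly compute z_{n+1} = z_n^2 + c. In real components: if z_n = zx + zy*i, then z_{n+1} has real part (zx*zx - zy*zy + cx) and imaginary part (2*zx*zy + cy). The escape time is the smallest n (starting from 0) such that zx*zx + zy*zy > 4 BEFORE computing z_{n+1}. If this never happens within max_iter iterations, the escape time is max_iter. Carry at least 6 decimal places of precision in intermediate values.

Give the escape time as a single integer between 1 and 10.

Answer: 3

Derivation:
z_0 = 0 + 0i, c = 0.1830 + -1.0970i
Iter 1: z = 0.1830 + -1.0970i, |z|^2 = 1.2369
Iter 2: z = -0.9869 + -1.4985i, |z|^2 = 3.2195
Iter 3: z = -1.0885 + 1.8608i, |z|^2 = 4.6474
Escaped at iteration 3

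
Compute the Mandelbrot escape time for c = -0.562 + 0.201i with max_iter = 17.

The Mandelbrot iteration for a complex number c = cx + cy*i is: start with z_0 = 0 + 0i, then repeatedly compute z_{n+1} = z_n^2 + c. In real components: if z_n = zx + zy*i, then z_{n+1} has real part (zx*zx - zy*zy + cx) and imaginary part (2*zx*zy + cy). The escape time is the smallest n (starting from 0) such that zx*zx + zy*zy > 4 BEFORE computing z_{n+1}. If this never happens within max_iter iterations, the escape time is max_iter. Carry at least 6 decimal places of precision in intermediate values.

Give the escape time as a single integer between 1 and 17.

z_0 = 0 + 0i, c = -0.5620 + 0.2010i
Iter 1: z = -0.5620 + 0.2010i, |z|^2 = 0.3562
Iter 2: z = -0.2866 + -0.0249i, |z|^2 = 0.0827
Iter 3: z = -0.4805 + 0.2153i, |z|^2 = 0.2772
Iter 4: z = -0.3775 + -0.0059i, |z|^2 = 0.1425
Iter 5: z = -0.4196 + 0.2054i, |z|^2 = 0.2182
Iter 6: z = -0.4282 + 0.0286i, |z|^2 = 0.1842
Iter 7: z = -0.3795 + 0.1765i, |z|^2 = 0.1752
Iter 8: z = -0.4491 + 0.0670i, |z|^2 = 0.2062
Iter 9: z = -0.3648 + 0.1408i, |z|^2 = 0.1529
Iter 10: z = -0.4488 + 0.0983i, |z|^2 = 0.2111
Iter 11: z = -0.3703 + 0.1128i, |z|^2 = 0.1498
Iter 12: z = -0.4376 + 0.1175i, |z|^2 = 0.2053
Iter 13: z = -0.3843 + 0.0982i, |z|^2 = 0.1573
Iter 14: z = -0.4240 + 0.1255i, |z|^2 = 0.1955
Iter 15: z = -0.3980 + 0.0945i, |z|^2 = 0.1674
Iter 16: z = -0.4125 + 0.1257i, |z|^2 = 0.1860

Answer: 17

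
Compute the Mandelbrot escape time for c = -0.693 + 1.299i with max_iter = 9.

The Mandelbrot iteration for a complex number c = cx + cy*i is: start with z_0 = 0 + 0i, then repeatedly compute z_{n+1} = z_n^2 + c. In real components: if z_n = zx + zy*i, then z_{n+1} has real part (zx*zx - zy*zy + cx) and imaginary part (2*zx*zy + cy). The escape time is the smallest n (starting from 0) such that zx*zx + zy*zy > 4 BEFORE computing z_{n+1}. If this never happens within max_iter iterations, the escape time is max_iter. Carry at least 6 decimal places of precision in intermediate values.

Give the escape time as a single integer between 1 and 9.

Answer: 3

Derivation:
z_0 = 0 + 0i, c = -0.6930 + 1.2990i
Iter 1: z = -0.6930 + 1.2990i, |z|^2 = 2.1677
Iter 2: z = -1.9002 + -0.5014i, |z|^2 = 3.8620
Iter 3: z = 2.6662 + 3.2045i, |z|^2 = 17.3774
Escaped at iteration 3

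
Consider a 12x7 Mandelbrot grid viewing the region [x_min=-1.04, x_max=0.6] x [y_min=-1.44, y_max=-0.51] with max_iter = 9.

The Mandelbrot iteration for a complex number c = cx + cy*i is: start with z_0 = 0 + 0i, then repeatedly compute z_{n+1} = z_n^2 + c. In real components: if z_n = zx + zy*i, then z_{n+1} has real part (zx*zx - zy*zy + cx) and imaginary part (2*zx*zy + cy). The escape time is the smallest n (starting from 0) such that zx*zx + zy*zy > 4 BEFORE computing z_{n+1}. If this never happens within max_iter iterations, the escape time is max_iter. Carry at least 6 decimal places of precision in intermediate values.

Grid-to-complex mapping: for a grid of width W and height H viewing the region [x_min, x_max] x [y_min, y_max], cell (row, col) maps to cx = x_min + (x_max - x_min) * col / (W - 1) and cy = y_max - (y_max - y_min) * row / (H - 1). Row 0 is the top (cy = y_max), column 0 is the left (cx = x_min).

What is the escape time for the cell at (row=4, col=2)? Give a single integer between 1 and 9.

Answer: 3

Derivation:
z_0 = 0 + 0i, c = -0.7418 + -1.1300i
Iter 1: z = -0.7418 + -1.1300i, |z|^2 = 1.8272
Iter 2: z = -1.4684 + 0.5465i, |z|^2 = 2.4549
Iter 3: z = 1.1158 + -2.7350i, |z|^2 = 8.7253
Escaped at iteration 3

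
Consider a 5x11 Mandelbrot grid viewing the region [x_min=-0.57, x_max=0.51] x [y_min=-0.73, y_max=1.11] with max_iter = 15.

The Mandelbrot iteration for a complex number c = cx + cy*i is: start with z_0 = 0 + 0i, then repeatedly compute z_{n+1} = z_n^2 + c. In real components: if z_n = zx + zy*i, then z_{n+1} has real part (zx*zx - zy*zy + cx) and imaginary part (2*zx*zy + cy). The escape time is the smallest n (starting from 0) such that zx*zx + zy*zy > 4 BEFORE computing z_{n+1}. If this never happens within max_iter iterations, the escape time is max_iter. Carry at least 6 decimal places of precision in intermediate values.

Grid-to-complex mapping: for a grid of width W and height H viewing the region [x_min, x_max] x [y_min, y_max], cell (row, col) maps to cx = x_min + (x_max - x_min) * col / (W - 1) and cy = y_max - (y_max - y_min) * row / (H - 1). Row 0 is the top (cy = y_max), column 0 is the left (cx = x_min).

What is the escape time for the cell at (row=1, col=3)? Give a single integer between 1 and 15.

z_0 = 0 + 0i, c = 0.2400 + 0.9260i
Iter 1: z = 0.2400 + 0.9260i, |z|^2 = 0.9151
Iter 2: z = -0.5599 + 1.3705i, |z|^2 = 2.1917
Iter 3: z = -1.3248 + -0.6086i, |z|^2 = 2.1254
Iter 4: z = 1.6246 + 2.5385i, |z|^2 = 9.0832
Escaped at iteration 4

Answer: 4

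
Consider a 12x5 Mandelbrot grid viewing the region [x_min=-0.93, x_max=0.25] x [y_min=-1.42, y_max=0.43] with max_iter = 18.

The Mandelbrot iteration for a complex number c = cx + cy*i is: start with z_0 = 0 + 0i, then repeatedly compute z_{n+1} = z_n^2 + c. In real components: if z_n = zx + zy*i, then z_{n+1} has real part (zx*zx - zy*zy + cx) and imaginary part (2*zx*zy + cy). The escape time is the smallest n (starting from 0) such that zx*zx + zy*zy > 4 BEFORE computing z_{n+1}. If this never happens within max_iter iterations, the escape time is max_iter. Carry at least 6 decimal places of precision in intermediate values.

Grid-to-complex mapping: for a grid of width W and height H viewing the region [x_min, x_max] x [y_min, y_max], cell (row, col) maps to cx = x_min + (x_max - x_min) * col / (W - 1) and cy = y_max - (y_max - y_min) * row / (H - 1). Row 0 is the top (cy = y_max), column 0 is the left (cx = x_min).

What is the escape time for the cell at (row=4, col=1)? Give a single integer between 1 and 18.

Answer: 2

Derivation:
z_0 = 0 + 0i, c = -0.8227 + -1.4200i
Iter 1: z = -0.8227 + -1.4200i, |z|^2 = 2.6933
Iter 2: z = -2.1622 + 0.9165i, |z|^2 = 5.5154
Escaped at iteration 2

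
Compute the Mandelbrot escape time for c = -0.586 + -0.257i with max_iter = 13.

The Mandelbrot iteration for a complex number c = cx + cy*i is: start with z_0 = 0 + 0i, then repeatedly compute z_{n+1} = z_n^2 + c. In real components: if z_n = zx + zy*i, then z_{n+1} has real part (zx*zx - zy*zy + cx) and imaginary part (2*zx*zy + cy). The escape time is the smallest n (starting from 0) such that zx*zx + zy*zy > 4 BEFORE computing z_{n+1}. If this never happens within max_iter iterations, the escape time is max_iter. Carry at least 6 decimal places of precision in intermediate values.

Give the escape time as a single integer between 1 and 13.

Answer: 13

Derivation:
z_0 = 0 + 0i, c = -0.5860 + -0.2570i
Iter 1: z = -0.5860 + -0.2570i, |z|^2 = 0.4094
Iter 2: z = -0.3087 + 0.0442i, |z|^2 = 0.0972
Iter 3: z = -0.4927 + -0.2843i, |z|^2 = 0.3236
Iter 4: z = -0.4241 + 0.0231i, |z|^2 = 0.1804
Iter 5: z = -0.4067 + -0.2766i, |z|^2 = 0.2419
Iter 6: z = -0.4971 + -0.0320i, |z|^2 = 0.2482
Iter 7: z = -0.3399 + -0.2252i, |z|^2 = 0.1662
Iter 8: z = -0.5212 + -0.1039i, |z|^2 = 0.2824
Iter 9: z = -0.3252 + -0.1487i, |z|^2 = 0.1278
Iter 10: z = -0.5024 + -0.1603i, |z|^2 = 0.2781
Iter 11: z = -0.3593 + -0.0959i, |z|^2 = 0.1383
Iter 12: z = -0.4661 + -0.1881i, |z|^2 = 0.2526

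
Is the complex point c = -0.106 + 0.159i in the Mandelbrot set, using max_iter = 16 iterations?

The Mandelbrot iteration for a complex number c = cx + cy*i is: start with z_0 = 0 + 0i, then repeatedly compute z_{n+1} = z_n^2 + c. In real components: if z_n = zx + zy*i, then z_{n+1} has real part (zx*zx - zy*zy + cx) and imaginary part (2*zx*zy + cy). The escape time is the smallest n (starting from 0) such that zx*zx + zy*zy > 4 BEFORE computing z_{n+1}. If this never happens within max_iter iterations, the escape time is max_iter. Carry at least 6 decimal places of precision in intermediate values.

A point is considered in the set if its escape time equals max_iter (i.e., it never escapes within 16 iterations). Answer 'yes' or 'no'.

z_0 = 0 + 0i, c = -0.1060 + 0.1590i
Iter 1: z = -0.1060 + 0.1590i, |z|^2 = 0.0365
Iter 2: z = -0.1200 + 0.1253i, |z|^2 = 0.0301
Iter 3: z = -0.1073 + 0.1289i, |z|^2 = 0.0281
Iter 4: z = -0.1111 + 0.1313i, |z|^2 = 0.0296
Iter 5: z = -0.1109 + 0.1298i, |z|^2 = 0.0292
Iter 6: z = -0.1106 + 0.1302i, |z|^2 = 0.0292
Iter 7: z = -0.1107 + 0.1302i, |z|^2 = 0.0292
Iter 8: z = -0.1107 + 0.1302i, |z|^2 = 0.0292
Iter 9: z = -0.1107 + 0.1302i, |z|^2 = 0.0292
Iter 10: z = -0.1107 + 0.1302i, |z|^2 = 0.0292
Iter 11: z = -0.1107 + 0.1302i, |z|^2 = 0.0292
Iter 12: z = -0.1107 + 0.1302i, |z|^2 = 0.0292
Iter 13: z = -0.1107 + 0.1302i, |z|^2 = 0.0292
Iter 14: z = -0.1107 + 0.1302i, |z|^2 = 0.0292
Iter 15: z = -0.1107 + 0.1302i, |z|^2 = 0.0292
Did not escape in 16 iterations → in set

Answer: yes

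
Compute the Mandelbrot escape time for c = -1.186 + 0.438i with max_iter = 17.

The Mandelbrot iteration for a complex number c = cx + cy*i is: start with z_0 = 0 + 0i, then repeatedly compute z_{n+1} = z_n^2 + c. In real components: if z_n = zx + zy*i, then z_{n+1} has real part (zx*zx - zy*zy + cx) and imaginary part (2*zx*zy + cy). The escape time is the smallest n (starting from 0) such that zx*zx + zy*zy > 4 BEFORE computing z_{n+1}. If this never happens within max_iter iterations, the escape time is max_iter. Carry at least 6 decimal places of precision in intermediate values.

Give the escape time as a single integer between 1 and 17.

z_0 = 0 + 0i, c = -1.1860 + 0.4380i
Iter 1: z = -1.1860 + 0.4380i, |z|^2 = 1.5984
Iter 2: z = 0.0288 + -0.6009i, |z|^2 = 0.3620
Iter 3: z = -1.5463 + 0.4034i, |z|^2 = 2.5538
Iter 4: z = 1.0423 + -0.8097i, |z|^2 = 1.7419
Iter 5: z = -0.7553 + -1.2498i, |z|^2 = 2.1325
Iter 6: z = -2.1776 + 2.3259i, |z|^2 = 10.1519
Escaped at iteration 6

Answer: 6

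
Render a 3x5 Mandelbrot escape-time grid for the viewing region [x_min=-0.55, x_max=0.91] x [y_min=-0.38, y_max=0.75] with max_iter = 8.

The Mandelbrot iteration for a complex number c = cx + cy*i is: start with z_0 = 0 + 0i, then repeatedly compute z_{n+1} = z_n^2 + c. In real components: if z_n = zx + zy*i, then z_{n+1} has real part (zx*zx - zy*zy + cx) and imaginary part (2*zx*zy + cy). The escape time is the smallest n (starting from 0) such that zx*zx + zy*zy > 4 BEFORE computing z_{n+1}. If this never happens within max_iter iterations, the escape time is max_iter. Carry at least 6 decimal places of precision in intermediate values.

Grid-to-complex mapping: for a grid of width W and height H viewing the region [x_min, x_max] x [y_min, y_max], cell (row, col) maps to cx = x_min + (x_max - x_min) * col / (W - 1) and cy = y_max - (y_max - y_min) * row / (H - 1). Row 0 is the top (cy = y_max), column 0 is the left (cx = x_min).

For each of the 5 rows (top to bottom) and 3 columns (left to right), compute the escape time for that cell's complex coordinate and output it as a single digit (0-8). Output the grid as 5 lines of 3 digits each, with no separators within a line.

Answer: 662
882
883
883
883

Derivation:
(row=0, col=0): c = -0.5500 + 0.7500i → escape time 6
(row=0, col=1): c = 0.1800 + 0.7500i → escape time 6
(row=0, col=2): c = 0.9100 + 0.7500i → escape time 2
(row=1, col=0): c = -0.5500 + 0.4675i → escape time 8
(row=1, col=1): c = 0.1800 + 0.4675i → escape time 8
(row=1, col=2): c = 0.9100 + 0.4675i → escape time 2
(row=2, col=0): c = -0.5500 + 0.1850i → escape time 8
(row=2, col=1): c = 0.1800 + 0.1850i → escape time 8
(row=2, col=2): c = 0.9100 + 0.1850i → escape time 3
(row=3, col=0): c = -0.5500 + -0.0975i → escape time 8
(row=3, col=1): c = 0.1800 + -0.0975i → escape time 8
(row=3, col=2): c = 0.9100 + -0.0975i → escape time 3
(row=4, col=0): c = -0.5500 + -0.3800i → escape time 8
(row=4, col=1): c = 0.1800 + -0.3800i → escape time 8
(row=4, col=2): c = 0.9100 + -0.3800i → escape time 3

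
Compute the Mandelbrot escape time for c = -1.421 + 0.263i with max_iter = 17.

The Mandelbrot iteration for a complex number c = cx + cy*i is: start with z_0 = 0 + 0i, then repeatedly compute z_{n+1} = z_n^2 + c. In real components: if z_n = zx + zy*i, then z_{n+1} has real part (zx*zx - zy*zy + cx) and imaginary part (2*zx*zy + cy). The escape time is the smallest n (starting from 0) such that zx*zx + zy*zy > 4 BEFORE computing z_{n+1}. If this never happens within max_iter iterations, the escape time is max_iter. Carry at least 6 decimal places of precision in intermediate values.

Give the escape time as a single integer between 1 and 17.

z_0 = 0 + 0i, c = -1.4210 + 0.2630i
Iter 1: z = -1.4210 + 0.2630i, |z|^2 = 2.0884
Iter 2: z = 0.5291 + -0.4844i, |z|^2 = 0.5146
Iter 3: z = -1.3758 + -0.2496i, |z|^2 = 1.9551
Iter 4: z = 0.4094 + 0.9498i, |z|^2 = 1.0698
Iter 5: z = -2.1555 + 1.0408i, |z|^2 = 5.7295
Escaped at iteration 5

Answer: 5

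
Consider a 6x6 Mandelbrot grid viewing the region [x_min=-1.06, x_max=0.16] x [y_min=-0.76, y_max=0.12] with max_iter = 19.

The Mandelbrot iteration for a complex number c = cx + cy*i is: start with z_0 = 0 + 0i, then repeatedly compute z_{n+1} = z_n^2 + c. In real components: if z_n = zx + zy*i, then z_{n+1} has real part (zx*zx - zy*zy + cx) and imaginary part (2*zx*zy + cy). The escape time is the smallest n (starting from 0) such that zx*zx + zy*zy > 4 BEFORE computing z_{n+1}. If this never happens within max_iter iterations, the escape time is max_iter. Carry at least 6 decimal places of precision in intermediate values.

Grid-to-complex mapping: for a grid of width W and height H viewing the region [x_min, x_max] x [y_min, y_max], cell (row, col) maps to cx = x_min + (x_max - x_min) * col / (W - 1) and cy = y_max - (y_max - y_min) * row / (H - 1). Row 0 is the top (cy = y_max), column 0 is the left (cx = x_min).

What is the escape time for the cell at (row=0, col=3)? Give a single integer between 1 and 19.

z_0 = 0 + 0i, c = -0.3280 + 0.1200i
Iter 1: z = -0.3280 + 0.1200i, |z|^2 = 0.1220
Iter 2: z = -0.2348 + 0.0413i, |z|^2 = 0.0568
Iter 3: z = -0.2746 + 0.1006i, |z|^2 = 0.0855
Iter 4: z = -0.2627 + 0.0647i, |z|^2 = 0.0732
Iter 5: z = -0.2632 + 0.0860i, |z|^2 = 0.0766
Iter 6: z = -0.2661 + 0.0747i, |z|^2 = 0.0764
Iter 7: z = -0.2628 + 0.0802i, |z|^2 = 0.0755
Iter 8: z = -0.2654 + 0.0778i, |z|^2 = 0.0765
Iter 9: z = -0.2636 + 0.0787i, |z|^2 = 0.0757
Iter 10: z = -0.2647 + 0.0785i, |z|^2 = 0.0762
Iter 11: z = -0.2641 + 0.0784i, |z|^2 = 0.0759
Iter 12: z = -0.2644 + 0.0786i, |z|^2 = 0.0761
Iter 13: z = -0.2643 + 0.0785i, |z|^2 = 0.0760
Iter 14: z = -0.2643 + 0.0785i, |z|^2 = 0.0760
Iter 15: z = -0.2643 + 0.0785i, |z|^2 = 0.0760
Iter 16: z = -0.2643 + 0.0785i, |z|^2 = 0.0760
Iter 17: z = -0.2643 + 0.0785i, |z|^2 = 0.0760
Iter 18: z = -0.2643 + 0.0785i, |z|^2 = 0.0760

Answer: 19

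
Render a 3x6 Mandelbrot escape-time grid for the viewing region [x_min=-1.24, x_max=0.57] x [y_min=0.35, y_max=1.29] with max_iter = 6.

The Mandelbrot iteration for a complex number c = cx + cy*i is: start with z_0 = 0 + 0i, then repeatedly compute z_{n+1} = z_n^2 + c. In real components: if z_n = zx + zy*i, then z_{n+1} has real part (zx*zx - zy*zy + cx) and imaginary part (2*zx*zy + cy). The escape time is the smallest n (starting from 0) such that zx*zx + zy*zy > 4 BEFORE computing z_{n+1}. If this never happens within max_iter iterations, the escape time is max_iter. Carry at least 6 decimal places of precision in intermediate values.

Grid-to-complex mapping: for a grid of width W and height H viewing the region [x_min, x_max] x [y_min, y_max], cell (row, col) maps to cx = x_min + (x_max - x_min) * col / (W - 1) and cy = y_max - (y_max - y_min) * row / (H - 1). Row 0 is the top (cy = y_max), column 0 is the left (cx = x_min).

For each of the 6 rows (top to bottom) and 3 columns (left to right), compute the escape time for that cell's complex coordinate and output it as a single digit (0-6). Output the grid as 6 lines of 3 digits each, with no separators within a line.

Answer: 232
342
353
363
464
664

Derivation:
(row=0, col=0): c = -1.2400 + 1.2900i → escape time 2
(row=0, col=1): c = -0.3350 + 1.2900i → escape time 3
(row=0, col=2): c = 0.5700 + 1.2900i → escape time 2
(row=1, col=0): c = -1.2400 + 1.1020i → escape time 3
(row=1, col=1): c = -0.3350 + 1.1020i → escape time 4
(row=1, col=2): c = 0.5700 + 1.1020i → escape time 2
(row=2, col=0): c = -1.2400 + 0.9140i → escape time 3
(row=2, col=1): c = -0.3350 + 0.9140i → escape time 5
(row=2, col=2): c = 0.5700 + 0.9140i → escape time 3
(row=3, col=0): c = -1.2400 + 0.7260i → escape time 3
(row=3, col=1): c = -0.3350 + 0.7260i → escape time 6
(row=3, col=2): c = 0.5700 + 0.7260i → escape time 3
(row=4, col=0): c = -1.2400 + 0.5380i → escape time 4
(row=4, col=1): c = -0.3350 + 0.5380i → escape time 6
(row=4, col=2): c = 0.5700 + 0.5380i → escape time 4
(row=5, col=0): c = -1.2400 + 0.3500i → escape time 6
(row=5, col=1): c = -0.3350 + 0.3500i → escape time 6
(row=5, col=2): c = 0.5700 + 0.3500i → escape time 4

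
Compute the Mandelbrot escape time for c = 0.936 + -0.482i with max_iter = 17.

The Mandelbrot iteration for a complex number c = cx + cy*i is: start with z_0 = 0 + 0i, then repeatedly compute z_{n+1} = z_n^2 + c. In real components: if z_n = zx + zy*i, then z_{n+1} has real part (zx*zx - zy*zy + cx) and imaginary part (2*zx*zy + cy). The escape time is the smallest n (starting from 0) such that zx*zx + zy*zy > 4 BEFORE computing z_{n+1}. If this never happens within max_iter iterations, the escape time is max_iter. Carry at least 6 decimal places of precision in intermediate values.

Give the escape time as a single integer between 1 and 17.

Answer: 2

Derivation:
z_0 = 0 + 0i, c = 0.9360 + -0.4820i
Iter 1: z = 0.9360 + -0.4820i, |z|^2 = 1.1084
Iter 2: z = 1.5798 + -1.3843i, |z|^2 = 4.4120
Escaped at iteration 2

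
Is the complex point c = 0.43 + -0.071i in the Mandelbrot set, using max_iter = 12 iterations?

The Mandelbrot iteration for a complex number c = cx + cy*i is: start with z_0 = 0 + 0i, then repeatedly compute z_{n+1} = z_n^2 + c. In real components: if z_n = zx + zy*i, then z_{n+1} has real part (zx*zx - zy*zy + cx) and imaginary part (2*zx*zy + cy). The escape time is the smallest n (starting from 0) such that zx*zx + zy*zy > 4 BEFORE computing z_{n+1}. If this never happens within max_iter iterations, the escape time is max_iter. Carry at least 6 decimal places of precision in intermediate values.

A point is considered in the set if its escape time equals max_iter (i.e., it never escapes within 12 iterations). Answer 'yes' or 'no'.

Answer: no

Derivation:
z_0 = 0 + 0i, c = 0.4300 + -0.0710i
Iter 1: z = 0.4300 + -0.0710i, |z|^2 = 0.1899
Iter 2: z = 0.6099 + -0.1321i, |z|^2 = 0.3894
Iter 3: z = 0.7845 + -0.2321i, |z|^2 = 0.6693
Iter 4: z = 0.9916 + -0.4351i, |z|^2 = 1.1725
Iter 5: z = 1.2239 + -0.9339i, |z|^2 = 2.3700
Iter 6: z = 1.0557 + -2.3569i, |z|^2 = 6.6696
Escaped at iteration 6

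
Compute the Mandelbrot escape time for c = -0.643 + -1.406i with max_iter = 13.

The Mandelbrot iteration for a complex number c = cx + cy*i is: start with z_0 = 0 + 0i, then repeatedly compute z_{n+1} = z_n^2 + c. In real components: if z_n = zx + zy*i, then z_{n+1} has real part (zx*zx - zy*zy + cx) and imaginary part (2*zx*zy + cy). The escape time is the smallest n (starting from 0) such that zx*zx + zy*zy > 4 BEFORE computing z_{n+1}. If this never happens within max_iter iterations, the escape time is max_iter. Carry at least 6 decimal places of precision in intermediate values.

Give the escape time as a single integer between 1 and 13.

Answer: 2

Derivation:
z_0 = 0 + 0i, c = -0.6430 + -1.4060i
Iter 1: z = -0.6430 + -1.4060i, |z|^2 = 2.3903
Iter 2: z = -2.2064 + 0.4021i, |z|^2 = 5.0298
Escaped at iteration 2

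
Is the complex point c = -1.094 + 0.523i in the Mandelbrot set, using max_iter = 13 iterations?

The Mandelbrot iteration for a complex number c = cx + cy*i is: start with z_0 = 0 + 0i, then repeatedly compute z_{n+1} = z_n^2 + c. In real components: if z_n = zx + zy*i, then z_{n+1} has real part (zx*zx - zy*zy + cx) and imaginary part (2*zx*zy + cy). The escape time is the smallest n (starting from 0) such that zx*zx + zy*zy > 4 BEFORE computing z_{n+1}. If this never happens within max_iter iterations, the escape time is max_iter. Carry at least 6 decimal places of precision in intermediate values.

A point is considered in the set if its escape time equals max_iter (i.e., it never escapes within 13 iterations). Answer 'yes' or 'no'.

z_0 = 0 + 0i, c = -1.0940 + 0.5230i
Iter 1: z = -1.0940 + 0.5230i, |z|^2 = 1.4704
Iter 2: z = -0.1707 + -0.6213i, |z|^2 = 0.4152
Iter 3: z = -1.4509 + 0.7351i, |z|^2 = 2.6455
Iter 4: z = 0.4707 + -1.6102i, |z|^2 = 2.8142
Iter 5: z = -3.4650 + -0.9929i, |z|^2 = 12.9922
Escaped at iteration 5

Answer: no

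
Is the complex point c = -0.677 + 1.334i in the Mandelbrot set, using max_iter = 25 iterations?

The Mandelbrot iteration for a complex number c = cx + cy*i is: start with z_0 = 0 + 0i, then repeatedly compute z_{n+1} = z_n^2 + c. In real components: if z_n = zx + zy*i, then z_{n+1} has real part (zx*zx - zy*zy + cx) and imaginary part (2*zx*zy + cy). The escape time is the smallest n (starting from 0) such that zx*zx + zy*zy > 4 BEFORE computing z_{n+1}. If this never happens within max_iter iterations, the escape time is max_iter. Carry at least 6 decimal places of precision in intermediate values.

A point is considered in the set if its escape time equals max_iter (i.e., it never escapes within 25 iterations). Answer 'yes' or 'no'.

Answer: no

Derivation:
z_0 = 0 + 0i, c = -0.6770 + 1.3340i
Iter 1: z = -0.6770 + 1.3340i, |z|^2 = 2.2379
Iter 2: z = -1.9982 + -0.4722i, |z|^2 = 4.2159
Escaped at iteration 2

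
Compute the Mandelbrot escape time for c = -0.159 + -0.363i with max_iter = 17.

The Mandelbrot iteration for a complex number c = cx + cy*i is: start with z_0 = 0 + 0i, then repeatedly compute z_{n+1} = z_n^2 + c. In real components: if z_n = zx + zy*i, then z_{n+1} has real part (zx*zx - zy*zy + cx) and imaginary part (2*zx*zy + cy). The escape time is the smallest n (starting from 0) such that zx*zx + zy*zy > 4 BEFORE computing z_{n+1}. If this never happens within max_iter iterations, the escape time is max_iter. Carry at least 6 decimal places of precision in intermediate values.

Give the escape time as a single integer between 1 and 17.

z_0 = 0 + 0i, c = -0.1590 + -0.3630i
Iter 1: z = -0.1590 + -0.3630i, |z|^2 = 0.1570
Iter 2: z = -0.2655 + -0.2476i, |z|^2 = 0.1318
Iter 3: z = -0.1498 + -0.2315i, |z|^2 = 0.0761
Iter 4: z = -0.1902 + -0.2936i, |z|^2 = 0.1224
Iter 5: z = -0.2091 + -0.2513i, |z|^2 = 0.1069
Iter 6: z = -0.1785 + -0.2579i, |z|^2 = 0.0984
Iter 7: z = -0.1937 + -0.2709i, |z|^2 = 0.1109
Iter 8: z = -0.1949 + -0.2580i, |z|^2 = 0.1046
Iter 9: z = -0.1876 + -0.2624i, |z|^2 = 0.1041
Iter 10: z = -0.1927 + -0.2645i, |z|^2 = 0.1071
Iter 11: z = -0.1919 + -0.2611i, |z|^2 = 0.1050
Iter 12: z = -0.1903 + -0.2628i, |z|^2 = 0.1053
Iter 13: z = -0.1918 + -0.2629i, |z|^2 = 0.1059
Iter 14: z = -0.1913 + -0.2621i, |z|^2 = 0.1053
Iter 15: z = -0.1911 + -0.2627i, |z|^2 = 0.1055
Iter 16: z = -0.1915 + -0.2626i, |z|^2 = 0.1056

Answer: 17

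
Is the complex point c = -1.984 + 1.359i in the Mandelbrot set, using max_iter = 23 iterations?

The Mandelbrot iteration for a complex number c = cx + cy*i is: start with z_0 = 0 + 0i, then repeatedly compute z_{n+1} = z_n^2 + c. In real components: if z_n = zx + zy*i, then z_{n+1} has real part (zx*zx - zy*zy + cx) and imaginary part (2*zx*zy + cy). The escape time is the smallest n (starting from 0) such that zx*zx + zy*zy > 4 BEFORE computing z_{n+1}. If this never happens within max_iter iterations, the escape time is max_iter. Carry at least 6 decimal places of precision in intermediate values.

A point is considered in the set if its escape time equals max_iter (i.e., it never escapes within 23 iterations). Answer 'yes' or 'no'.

z_0 = 0 + 0i, c = -1.9840 + 1.3590i
Iter 1: z = -1.9840 + 1.3590i, |z|^2 = 5.7831
Escaped at iteration 1

Answer: no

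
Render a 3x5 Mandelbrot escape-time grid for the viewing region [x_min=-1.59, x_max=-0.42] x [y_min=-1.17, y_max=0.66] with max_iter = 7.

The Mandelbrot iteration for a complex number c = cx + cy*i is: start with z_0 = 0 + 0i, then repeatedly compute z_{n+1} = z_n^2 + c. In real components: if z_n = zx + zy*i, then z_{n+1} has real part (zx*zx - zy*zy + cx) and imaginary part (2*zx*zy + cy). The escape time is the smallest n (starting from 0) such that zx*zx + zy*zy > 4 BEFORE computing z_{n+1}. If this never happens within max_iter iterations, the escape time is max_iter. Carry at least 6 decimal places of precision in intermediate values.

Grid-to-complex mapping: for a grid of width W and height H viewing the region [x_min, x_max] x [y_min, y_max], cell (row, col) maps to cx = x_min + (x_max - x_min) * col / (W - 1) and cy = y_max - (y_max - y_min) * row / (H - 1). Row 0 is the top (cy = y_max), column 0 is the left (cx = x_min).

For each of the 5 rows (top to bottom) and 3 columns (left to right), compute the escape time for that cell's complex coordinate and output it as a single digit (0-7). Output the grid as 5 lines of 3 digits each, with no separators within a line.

(row=0, col=0): c = -1.5900 + 0.6600i → escape time 3
(row=0, col=1): c = -1.0050 + 0.6600i → escape time 4
(row=0, col=2): c = -0.4200 + 0.6600i → escape time 7
(row=1, col=0): c = -1.5900 + 0.2025i → escape time 5
(row=1, col=1): c = -1.0050 + 0.2025i → escape time 7
(row=1, col=2): c = -0.4200 + 0.2025i → escape time 7
(row=2, col=0): c = -1.5900 + -0.2550i → escape time 4
(row=2, col=1): c = -1.0050 + -0.2550i → escape time 7
(row=2, col=2): c = -0.4200 + -0.2550i → escape time 7
(row=3, col=0): c = -1.5900 + -0.7125i → escape time 3
(row=3, col=1): c = -1.0050 + -0.7125i → escape time 4
(row=3, col=2): c = -0.4200 + -0.7125i → escape time 7
(row=4, col=0): c = -1.5900 + -1.1700i → escape time 2
(row=4, col=1): c = -1.0050 + -1.1700i → escape time 3
(row=4, col=2): c = -0.4200 + -1.1700i → escape time 3

Answer: 347
577
477
347
233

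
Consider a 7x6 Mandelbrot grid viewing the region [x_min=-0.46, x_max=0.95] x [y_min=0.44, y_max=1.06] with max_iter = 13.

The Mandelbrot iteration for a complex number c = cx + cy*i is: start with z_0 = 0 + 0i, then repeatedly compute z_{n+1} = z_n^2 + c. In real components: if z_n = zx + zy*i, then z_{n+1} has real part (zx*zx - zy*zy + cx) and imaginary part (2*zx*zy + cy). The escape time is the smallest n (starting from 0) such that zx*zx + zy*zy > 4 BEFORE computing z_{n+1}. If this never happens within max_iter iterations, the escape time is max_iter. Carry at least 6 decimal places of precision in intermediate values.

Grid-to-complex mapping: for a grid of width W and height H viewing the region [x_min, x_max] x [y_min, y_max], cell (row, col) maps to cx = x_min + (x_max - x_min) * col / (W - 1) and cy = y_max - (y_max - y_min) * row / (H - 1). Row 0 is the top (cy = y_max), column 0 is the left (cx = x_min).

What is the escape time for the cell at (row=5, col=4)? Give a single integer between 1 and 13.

Answer: 5

Derivation:
z_0 = 0 + 0i, c = 0.4800 + 0.4400i
Iter 1: z = 0.4800 + 0.4400i, |z|^2 = 0.4240
Iter 2: z = 0.5168 + 0.8624i, |z|^2 = 1.0108
Iter 3: z = 0.0033 + 1.3314i, |z|^2 = 1.7726
Iter 4: z = -1.2926 + 0.4489i, |z|^2 = 1.8722
Iter 5: z = 1.9492 + -0.7205i, |z|^2 = 4.3184
Escaped at iteration 5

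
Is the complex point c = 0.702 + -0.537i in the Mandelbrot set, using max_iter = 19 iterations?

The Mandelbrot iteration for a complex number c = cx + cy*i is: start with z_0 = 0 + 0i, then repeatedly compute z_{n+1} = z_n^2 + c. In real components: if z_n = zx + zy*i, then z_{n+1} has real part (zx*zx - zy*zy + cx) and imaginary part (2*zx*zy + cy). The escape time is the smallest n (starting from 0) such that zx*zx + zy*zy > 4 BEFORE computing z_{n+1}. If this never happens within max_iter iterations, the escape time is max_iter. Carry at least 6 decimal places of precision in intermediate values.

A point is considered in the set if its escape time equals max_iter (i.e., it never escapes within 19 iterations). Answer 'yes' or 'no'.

Answer: no

Derivation:
z_0 = 0 + 0i, c = 0.7020 + -0.5370i
Iter 1: z = 0.7020 + -0.5370i, |z|^2 = 0.7812
Iter 2: z = 0.9064 + -1.2909i, |z|^2 = 2.4882
Iter 3: z = -0.1429 + -2.8773i, |z|^2 = 8.2994
Escaped at iteration 3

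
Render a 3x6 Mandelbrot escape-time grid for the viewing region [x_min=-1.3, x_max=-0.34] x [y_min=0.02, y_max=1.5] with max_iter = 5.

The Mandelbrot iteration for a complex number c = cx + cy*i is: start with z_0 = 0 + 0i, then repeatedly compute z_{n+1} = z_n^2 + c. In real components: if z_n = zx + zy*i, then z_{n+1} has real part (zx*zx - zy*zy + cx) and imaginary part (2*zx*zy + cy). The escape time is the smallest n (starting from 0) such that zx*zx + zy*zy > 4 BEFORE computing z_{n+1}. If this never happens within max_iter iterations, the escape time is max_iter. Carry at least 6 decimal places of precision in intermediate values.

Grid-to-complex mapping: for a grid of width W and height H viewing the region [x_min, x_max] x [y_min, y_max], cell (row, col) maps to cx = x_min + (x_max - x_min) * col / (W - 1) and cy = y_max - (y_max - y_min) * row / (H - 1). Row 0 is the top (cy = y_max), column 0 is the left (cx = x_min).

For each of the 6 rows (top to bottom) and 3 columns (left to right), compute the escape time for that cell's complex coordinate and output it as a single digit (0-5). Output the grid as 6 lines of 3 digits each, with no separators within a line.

Answer: 222
233
335
355
555
555

Derivation:
(row=0, col=0): c = -1.3000 + 1.5000i → escape time 2
(row=0, col=1): c = -0.8200 + 1.5000i → escape time 2
(row=0, col=2): c = -0.3400 + 1.5000i → escape time 2
(row=1, col=0): c = -1.3000 + 1.2040i → escape time 2
(row=1, col=1): c = -0.8200 + 1.2040i → escape time 3
(row=1, col=2): c = -0.3400 + 1.2040i → escape time 3
(row=2, col=0): c = -1.3000 + 0.9080i → escape time 3
(row=2, col=1): c = -0.8200 + 0.9080i → escape time 3
(row=2, col=2): c = -0.3400 + 0.9080i → escape time 5
(row=3, col=0): c = -1.3000 + 0.6120i → escape time 3
(row=3, col=1): c = -0.8200 + 0.6120i → escape time 5
(row=3, col=2): c = -0.3400 + 0.6120i → escape time 5
(row=4, col=0): c = -1.3000 + 0.3160i → escape time 5
(row=4, col=1): c = -0.8200 + 0.3160i → escape time 5
(row=4, col=2): c = -0.3400 + 0.3160i → escape time 5
(row=5, col=0): c = -1.3000 + 0.0200i → escape time 5
(row=5, col=1): c = -0.8200 + 0.0200i → escape time 5
(row=5, col=2): c = -0.3400 + 0.0200i → escape time 5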